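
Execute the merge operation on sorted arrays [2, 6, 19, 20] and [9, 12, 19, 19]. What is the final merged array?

Merging process:

Compare 2 vs 9: take 2 from left. Merged: [2]
Compare 6 vs 9: take 6 from left. Merged: [2, 6]
Compare 19 vs 9: take 9 from right. Merged: [2, 6, 9]
Compare 19 vs 12: take 12 from right. Merged: [2, 6, 9, 12]
Compare 19 vs 19: take 19 from left. Merged: [2, 6, 9, 12, 19]
Compare 20 vs 19: take 19 from right. Merged: [2, 6, 9, 12, 19, 19]
Compare 20 vs 19: take 19 from right. Merged: [2, 6, 9, 12, 19, 19, 19]
Append remaining from left: [20]. Merged: [2, 6, 9, 12, 19, 19, 19, 20]

Final merged array: [2, 6, 9, 12, 19, 19, 19, 20]
Total comparisons: 7

The merged array is [2, 6, 9, 12, 19, 19, 19, 20], requiring 7 comparisons. The merge step runs in O(n) time where n is the total number of elements.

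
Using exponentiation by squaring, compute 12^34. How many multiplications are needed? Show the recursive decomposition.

Computing 12^34 by squaring (build up from 12^1; each line after the first costs one multiplication):

12^1 = 12
12^2 = (12^1)^2 = 12^2 = 144
12^4 = (12^2)^2 = 144^2 = 20736
12^8 = (12^4)^2 = 20736^2 = 429981696
12^16 = (12^8)^2 = 429981696^2 = 184884258895036416
12^17 = 12 * 12^16 = 12 * 184884258895036416 = 2218611106740436992
12^34 = (12^17)^2 = 2218611106740436992^2 = 4922235242952026704037113243122008064

Result: 4922235242952026704037113243122008064
Multiplications needed: 6 (6 lines after 12^1)

12^34 = 4922235242952026704037113243122008064. Using exponentiation by squaring, this requires 6 multiplications. The key idea: if the exponent is even, square the half-power; if odd, multiply by the base once.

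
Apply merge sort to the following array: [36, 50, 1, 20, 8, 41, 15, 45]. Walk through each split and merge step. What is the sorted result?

Merge sort trace:

Split: [36, 50, 1, 20, 8, 41, 15, 45] -> [36, 50, 1, 20] and [8, 41, 15, 45]
  Split: [36, 50, 1, 20] -> [36, 50] and [1, 20]
    Split: [36, 50] -> [36] and [50]
    Merge: [36] + [50] -> [36, 50]
    Split: [1, 20] -> [1] and [20]
    Merge: [1] + [20] -> [1, 20]
  Merge: [36, 50] + [1, 20] -> [1, 20, 36, 50]
  Split: [8, 41, 15, 45] -> [8, 41] and [15, 45]
    Split: [8, 41] -> [8] and [41]
    Merge: [8] + [41] -> [8, 41]
    Split: [15, 45] -> [15] and [45]
    Merge: [15] + [45] -> [15, 45]
  Merge: [8, 41] + [15, 45] -> [8, 15, 41, 45]
Merge: [1, 20, 36, 50] + [8, 15, 41, 45] -> [1, 8, 15, 20, 36, 41, 45, 50]

Final sorted array: [1, 8, 15, 20, 36, 41, 45, 50]

The merge sort proceeds by recursively splitting the array and merging sorted halves.
After all merges, the sorted array is [1, 8, 15, 20, 36, 41, 45, 50].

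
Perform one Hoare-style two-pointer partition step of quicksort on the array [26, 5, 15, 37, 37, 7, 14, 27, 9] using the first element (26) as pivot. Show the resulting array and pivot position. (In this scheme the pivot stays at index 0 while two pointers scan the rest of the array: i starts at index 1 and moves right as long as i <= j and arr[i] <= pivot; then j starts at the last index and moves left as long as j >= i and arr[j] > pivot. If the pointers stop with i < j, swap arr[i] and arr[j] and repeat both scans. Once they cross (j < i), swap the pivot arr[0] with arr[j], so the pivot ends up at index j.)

Hoare-style two-pointer partition with pivot = 26:

Initial array: [26, 5, 15, 37, 37, 7, 14, 27, 9]

Pointers start at i = 1, j = 8.
i stops at index 3 (arr[3]=37 > 26), j stops at index 8 (arr[8]=9 <= 26): swap arr[3] and arr[8], array becomes [26, 5, 15, 9, 37, 7, 14, 27, 37]
i stops at index 4 (arr[4]=37 > 26), j stops at index 6 (arr[6]=14 <= 26): swap arr[4] and arr[6], array becomes [26, 5, 15, 9, 14, 7, 37, 27, 37]
i ends at 6, j ends at 5: the pointers have crossed (j < i), so scanning stops.

Swap pivot arr[0] with arr[5] to place pivot at position 5: [7, 5, 15, 9, 14, 26, 37, 27, 37]
Pivot position: 5

After partitioning with pivot 26, the array becomes [7, 5, 15, 9, 14, 26, 37, 27, 37]. The pivot is placed at index 5. All elements to the left of the pivot are <= 26, and all elements to the right are > 26.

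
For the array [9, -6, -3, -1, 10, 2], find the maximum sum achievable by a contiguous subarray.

Using Kadane's algorithm on [9, -6, -3, -1, 10, 2]:

Scanning through the array:
Position 1 (value -6): max_ending_here = 3, max_so_far = 9
Position 2 (value -3): max_ending_here = 0, max_so_far = 9
Position 3 (value -1): max_ending_here = -1, max_so_far = 9
Position 4 (value 10): max_ending_here = 10, max_so_far = 10
Position 5 (value 2): max_ending_here = 12, max_so_far = 12

Maximum subarray: [10, 2]
Maximum sum: 12

The maximum subarray is [10, 2] with sum 12. This subarray runs from index 4 to index 5.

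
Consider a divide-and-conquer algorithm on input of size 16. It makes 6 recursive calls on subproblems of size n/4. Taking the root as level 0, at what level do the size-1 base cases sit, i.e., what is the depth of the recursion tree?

For divide and conquer with division factor 4:

Problem sizes at each level:
Level 0: 16
Level 1: 4
Level 2: 1

The root is level 0 and the size-1 base case is level 2 (the tree spans levels 0 through 2, i.e. 3 levels counting the root), so the depth is the number of divisions: log_4(16) = 2

The recursion tree depth is log_4(16) = 2. At each level, the problem size is divided by 4, so it takes 2 divisions to reduce to a base case of size 1. The algorithm makes 6 recursive calls at each level.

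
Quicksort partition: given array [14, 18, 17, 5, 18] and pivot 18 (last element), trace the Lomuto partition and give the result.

Lomuto partition with pivot = 18:

Initial array: [14, 18, 17, 5, 18]

arr[0]=14 <= 18: swap with position 0, array becomes [14, 18, 17, 5, 18]
arr[1]=18 <= 18: swap with position 1, array becomes [14, 18, 17, 5, 18]
arr[2]=17 <= 18: swap with position 2, array becomes [14, 18, 17, 5, 18]
arr[3]=5 <= 18: swap with position 3, array becomes [14, 18, 17, 5, 18]

Place pivot at position 4: [14, 18, 17, 5, 18]
Pivot position: 4

After partitioning with pivot 18, the array becomes [14, 18, 17, 5, 18]. The pivot is placed at index 4. All elements to the left of the pivot are <= 18, and all elements to the right are > 18.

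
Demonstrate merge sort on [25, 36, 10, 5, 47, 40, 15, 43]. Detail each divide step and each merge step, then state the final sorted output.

Merge sort trace:

Split: [25, 36, 10, 5, 47, 40, 15, 43] -> [25, 36, 10, 5] and [47, 40, 15, 43]
  Split: [25, 36, 10, 5] -> [25, 36] and [10, 5]
    Split: [25, 36] -> [25] and [36]
    Merge: [25] + [36] -> [25, 36]
    Split: [10, 5] -> [10] and [5]
    Merge: [10] + [5] -> [5, 10]
  Merge: [25, 36] + [5, 10] -> [5, 10, 25, 36]
  Split: [47, 40, 15, 43] -> [47, 40] and [15, 43]
    Split: [47, 40] -> [47] and [40]
    Merge: [47] + [40] -> [40, 47]
    Split: [15, 43] -> [15] and [43]
    Merge: [15] + [43] -> [15, 43]
  Merge: [40, 47] + [15, 43] -> [15, 40, 43, 47]
Merge: [5, 10, 25, 36] + [15, 40, 43, 47] -> [5, 10, 15, 25, 36, 40, 43, 47]

Final sorted array: [5, 10, 15, 25, 36, 40, 43, 47]

The merge sort proceeds by recursively splitting the array and merging sorted halves.
After all merges, the sorted array is [5, 10, 15, 25, 36, 40, 43, 47].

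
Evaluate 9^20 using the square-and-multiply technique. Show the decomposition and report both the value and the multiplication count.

Computing 9^20 by squaring (build up from 9^1; each line after the first costs one multiplication):

9^1 = 9
9^2 = (9^1)^2 = 9^2 = 81
9^4 = (9^2)^2 = 81^2 = 6561
9^5 = 9 * 9^4 = 9 * 6561 = 59049
9^10 = (9^5)^2 = 59049^2 = 3486784401
9^20 = (9^10)^2 = 3486784401^2 = 12157665459056928801

Result: 12157665459056928801
Multiplications needed: 5 (5 lines after 9^1)

9^20 = 12157665459056928801. Using exponentiation by squaring, this requires 5 multiplications. The key idea: if the exponent is even, square the half-power; if odd, multiply by the base once.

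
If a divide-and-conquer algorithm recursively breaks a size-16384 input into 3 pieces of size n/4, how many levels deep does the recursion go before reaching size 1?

For divide and conquer with division factor 4:

Problem sizes at each level:
Level 0: 16384
Level 1: 4096
Level 2: 1024
Level 3: 256
Level 4: 64
Level 5: 16
Level 6: 4
Level 7: 1

The root is level 0 and the size-1 base case is level 7 (the tree spans levels 0 through 7, i.e. 8 levels counting the root), so the depth is the number of divisions: log_4(16384) = 7

The recursion tree depth is log_4(16384) = 7. At each level, the problem size is divided by 4, so it takes 7 divisions to reduce to a base case of size 1. The algorithm makes 3 recursive calls at each level.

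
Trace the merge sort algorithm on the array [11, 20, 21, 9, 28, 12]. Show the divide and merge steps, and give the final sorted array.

Merge sort trace:

Split: [11, 20, 21, 9, 28, 12] -> [11, 20, 21] and [9, 28, 12]
  Split: [11, 20, 21] -> [11] and [20, 21]
    Split: [20, 21] -> [20] and [21]
    Merge: [20] + [21] -> [20, 21]
  Merge: [11] + [20, 21] -> [11, 20, 21]
  Split: [9, 28, 12] -> [9] and [28, 12]
    Split: [28, 12] -> [28] and [12]
    Merge: [28] + [12] -> [12, 28]
  Merge: [9] + [12, 28] -> [9, 12, 28]
Merge: [11, 20, 21] + [9, 12, 28] -> [9, 11, 12, 20, 21, 28]

Final sorted array: [9, 11, 12, 20, 21, 28]

The merge sort proceeds by recursively splitting the array and merging sorted halves.
After all merges, the sorted array is [9, 11, 12, 20, 21, 28].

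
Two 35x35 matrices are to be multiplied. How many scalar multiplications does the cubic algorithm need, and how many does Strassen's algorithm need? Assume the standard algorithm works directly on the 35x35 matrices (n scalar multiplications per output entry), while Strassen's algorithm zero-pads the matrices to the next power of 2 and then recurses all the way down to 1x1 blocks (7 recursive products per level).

Matrix multiplication for 35x35 matrices:

Strassen's algorithm requires power-of-2 dimensions. Pad 35x35 to 64x64 (next power of 2).

Standard algorithm: 35^3 = 42875 multiplications
Strassen's algorithm: 7^(log2(64)) = 7^6 = 117649 multiplications
Difference: 42875 - 117649 = -74774 (Strassen uses MORE here due to padding overhead — for small or just-over-power-of-2 n, padding can outweigh the per-level savings)

Standard: 42875 multiplications (35^3). Strassen: 117649 multiplications (7^6, after padding to 64x64). Strassen reduces 8 recursive multiplications to 7 at each level.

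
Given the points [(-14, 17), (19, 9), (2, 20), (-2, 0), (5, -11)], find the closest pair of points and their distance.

Computing all pairwise distances among 5 points:

d((-14, 17), (19, 9)) = 33.9559
d((-14, 17), (2, 20)) = 16.2788
d((-14, 17), (-2, 0)) = 20.8087
d((-14, 17), (5, -11)) = 33.8378
d((19, 9), (2, 20)) = 20.2485
d((19, 9), (-2, 0)) = 22.8473
d((19, 9), (5, -11)) = 24.4131
d((2, 20), (-2, 0)) = 20.3961
d((2, 20), (5, -11)) = 31.1448
d((-2, 0), (5, -11)) = 13.0384 <-- minimum

Closest pair: (-2, 0) and (5, -11) with distance 13.0384

The closest pair is (-2, 0) and (5, -11) with Euclidean distance 13.0384. For 5 points, brute-force pairwise comparison is shown above. For large n, the divide-and-conquer algorithm (sort by x, recurse on halves, check the dividing strip) achieves O(n log n).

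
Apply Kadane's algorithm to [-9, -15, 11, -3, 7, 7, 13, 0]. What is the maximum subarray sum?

Using Kadane's algorithm on [-9, -15, 11, -3, 7, 7, 13, 0]:

Scanning through the array:
Position 1 (value -15): max_ending_here = -15, max_so_far = -9
Position 2 (value 11): max_ending_here = 11, max_so_far = 11
Position 3 (value -3): max_ending_here = 8, max_so_far = 11
Position 4 (value 7): max_ending_here = 15, max_so_far = 15
Position 5 (value 7): max_ending_here = 22, max_so_far = 22
Position 6 (value 13): max_ending_here = 35, max_so_far = 35
Position 7 (value 0): max_ending_here = 35, max_so_far = 35

Maximum subarray: [11, -3, 7, 7, 13]
Maximum sum: 35

The maximum subarray is [11, -3, 7, 7, 13] with sum 35. This subarray runs from index 2 to index 6.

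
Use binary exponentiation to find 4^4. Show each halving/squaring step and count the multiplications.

Computing 4^4 by squaring (build up from 4^1; each line after the first costs one multiplication):

4^1 = 4
4^2 = (4^1)^2 = 4^2 = 16
4^4 = (4^2)^2 = 16^2 = 256

Result: 256
Multiplications needed: 2 (2 lines after 4^1)

4^4 = 256. Using exponentiation by squaring, this requires 2 multiplications. The key idea: if the exponent is even, square the half-power; if odd, multiply by the base once.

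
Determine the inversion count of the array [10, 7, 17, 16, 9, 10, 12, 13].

Finding inversions in [10, 7, 17, 16, 9, 10, 12, 13]:

(0, 1): arr[0]=10 > arr[1]=7
(0, 4): arr[0]=10 > arr[4]=9
(2, 3): arr[2]=17 > arr[3]=16
(2, 4): arr[2]=17 > arr[4]=9
(2, 5): arr[2]=17 > arr[5]=10
(2, 6): arr[2]=17 > arr[6]=12
(2, 7): arr[2]=17 > arr[7]=13
(3, 4): arr[3]=16 > arr[4]=9
(3, 5): arr[3]=16 > arr[5]=10
(3, 6): arr[3]=16 > arr[6]=12
(3, 7): arr[3]=16 > arr[7]=13

Total inversions: 11

The array has 11 inversion(s): (0,1), (0,4), (2,3), (2,4), (2,5), (2,6), (2,7), (3,4), (3,5), (3,6), (3,7). Each pair (i,j) satisfies i < j and arr[i] > arr[j].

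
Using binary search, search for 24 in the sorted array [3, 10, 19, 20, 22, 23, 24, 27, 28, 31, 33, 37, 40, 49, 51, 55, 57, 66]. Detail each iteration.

Binary search for 24 in [3, 10, 19, 20, 22, 23, 24, 27, 28, 31, 33, 37, 40, 49, 51, 55, 57, 66]:

lo=0, hi=17, mid=8, arr[mid]=28 -> 28 > 24, search left half
lo=0, hi=7, mid=3, arr[mid]=20 -> 20 < 24, search right half
lo=4, hi=7, mid=5, arr[mid]=23 -> 23 < 24, search right half
lo=6, hi=7, mid=6, arr[mid]=24 -> Found target at index 6!

Binary search finds 24 at index 6 after 4 comparisons. The search repeatedly halves the search space by comparing with the middle element.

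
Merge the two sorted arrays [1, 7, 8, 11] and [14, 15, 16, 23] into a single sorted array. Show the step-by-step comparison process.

Merging process:

Compare 1 vs 14: take 1 from left. Merged: [1]
Compare 7 vs 14: take 7 from left. Merged: [1, 7]
Compare 8 vs 14: take 8 from left. Merged: [1, 7, 8]
Compare 11 vs 14: take 11 from left. Merged: [1, 7, 8, 11]
Append remaining from right: [14, 15, 16, 23]. Merged: [1, 7, 8, 11, 14, 15, 16, 23]

Final merged array: [1, 7, 8, 11, 14, 15, 16, 23]
Total comparisons: 4

The merged array is [1, 7, 8, 11, 14, 15, 16, 23], requiring 4 comparisons. The merge step runs in O(n) time where n is the total number of elements.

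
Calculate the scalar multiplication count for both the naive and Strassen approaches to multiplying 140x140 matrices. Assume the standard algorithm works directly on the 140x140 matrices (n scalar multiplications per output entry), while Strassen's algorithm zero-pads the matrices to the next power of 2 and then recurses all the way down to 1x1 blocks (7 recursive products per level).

Matrix multiplication for 140x140 matrices:

Strassen's algorithm requires power-of-2 dimensions. Pad 140x140 to 256x256 (next power of 2).

Standard algorithm: 140^3 = 2744000 multiplications
Strassen's algorithm: 7^(log2(256)) = 7^8 = 5764801 multiplications
Difference: 2744000 - 5764801 = -3020801 (Strassen uses MORE here due to padding overhead — for small or just-over-power-of-2 n, padding can outweigh the per-level savings)

Standard: 2744000 multiplications (140^3). Strassen: 5764801 multiplications (7^8, after padding to 256x256). Strassen reduces 8 recursive multiplications to 7 at each level.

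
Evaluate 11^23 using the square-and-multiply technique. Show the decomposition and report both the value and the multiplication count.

Computing 11^23 by squaring (build up from 11^1; each line after the first costs one multiplication):

11^1 = 11
11^2 = (11^1)^2 = 11^2 = 121
11^4 = (11^2)^2 = 121^2 = 14641
11^5 = 11 * 11^4 = 11 * 14641 = 161051
11^10 = (11^5)^2 = 161051^2 = 25937424601
11^11 = 11 * 11^10 = 11 * 25937424601 = 285311670611
11^22 = (11^11)^2 = 285311670611^2 = 81402749386839761113321
11^23 = 11 * 11^22 = 11 * 81402749386839761113321 = 895430243255237372246531

Result: 895430243255237372246531
Multiplications needed: 7 (7 lines after 11^1)

11^23 = 895430243255237372246531. Using exponentiation by squaring, this requires 7 multiplications. The key idea: if the exponent is even, square the half-power; if odd, multiply by the base once.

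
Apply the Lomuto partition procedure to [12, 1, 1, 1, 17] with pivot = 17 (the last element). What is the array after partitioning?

Lomuto partition with pivot = 17:

Initial array: [12, 1, 1, 1, 17]

arr[0]=12 <= 17: swap with position 0, array becomes [12, 1, 1, 1, 17]
arr[1]=1 <= 17: swap with position 1, array becomes [12, 1, 1, 1, 17]
arr[2]=1 <= 17: swap with position 2, array becomes [12, 1, 1, 1, 17]
arr[3]=1 <= 17: swap with position 3, array becomes [12, 1, 1, 1, 17]

Place pivot at position 4: [12, 1, 1, 1, 17]
Pivot position: 4

After partitioning with pivot 17, the array becomes [12, 1, 1, 1, 17]. The pivot is placed at index 4. All elements to the left of the pivot are <= 17, and all elements to the right are > 17.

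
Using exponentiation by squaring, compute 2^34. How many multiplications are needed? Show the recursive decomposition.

Computing 2^34 by squaring (build up from 2^1; each line after the first costs one multiplication):

2^1 = 2
2^2 = (2^1)^2 = 2^2 = 4
2^4 = (2^2)^2 = 4^2 = 16
2^8 = (2^4)^2 = 16^2 = 256
2^16 = (2^8)^2 = 256^2 = 65536
2^17 = 2 * 2^16 = 2 * 65536 = 131072
2^34 = (2^17)^2 = 131072^2 = 17179869184

Result: 17179869184
Multiplications needed: 6 (6 lines after 2^1)

2^34 = 17179869184. Using exponentiation by squaring, this requires 6 multiplications. The key idea: if the exponent is even, square the half-power; if odd, multiply by the base once.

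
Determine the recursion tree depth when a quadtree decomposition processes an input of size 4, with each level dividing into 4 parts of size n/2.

For divide and conquer with division factor 2:

Problem sizes at each level:
Level 0: 4
Level 1: 2
Level 2: 1

The root is level 0 and the size-1 base case is level 2 (the tree spans levels 0 through 2, i.e. 3 levels counting the root), so the depth is the number of divisions: log_2(4) = 2

The recursion tree depth is log_2(4) = 2. At each level, the problem size is divided by 2, so it takes 2 divisions to reduce to a base case of size 1. The algorithm makes 4 recursive calls at each level.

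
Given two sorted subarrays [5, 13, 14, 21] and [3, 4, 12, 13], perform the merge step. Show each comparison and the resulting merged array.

Merging process:

Compare 5 vs 3: take 3 from right. Merged: [3]
Compare 5 vs 4: take 4 from right. Merged: [3, 4]
Compare 5 vs 12: take 5 from left. Merged: [3, 4, 5]
Compare 13 vs 12: take 12 from right. Merged: [3, 4, 5, 12]
Compare 13 vs 13: take 13 from left. Merged: [3, 4, 5, 12, 13]
Compare 14 vs 13: take 13 from right. Merged: [3, 4, 5, 12, 13, 13]
Append remaining from left: [14, 21]. Merged: [3, 4, 5, 12, 13, 13, 14, 21]

Final merged array: [3, 4, 5, 12, 13, 13, 14, 21]
Total comparisons: 6

The merged array is [3, 4, 5, 12, 13, 13, 14, 21], requiring 6 comparisons. The merge step runs in O(n) time where n is the total number of elements.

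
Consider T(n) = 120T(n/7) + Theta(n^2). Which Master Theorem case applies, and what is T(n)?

Master Theorem for T(n) = 120T(n/7) + O(n^2):

a = 120, b = 7, c = 2
log_b(a) = log_7(120) = 2.4603

Case 1: c = 2 < log_7(120) = 2.4603
T(n) = O(n^(log_7 120))

For T(n) = 120T(n/7) + O(n^2): log_7(120) = 2.4603. This is Case 1 of the Master Theorem (c < log_b(a), work dominated by leaves), giving O(n^(log_7 120)).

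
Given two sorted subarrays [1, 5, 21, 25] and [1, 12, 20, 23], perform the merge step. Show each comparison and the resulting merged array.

Merging process:

Compare 1 vs 1: take 1 from left. Merged: [1]
Compare 5 vs 1: take 1 from right. Merged: [1, 1]
Compare 5 vs 12: take 5 from left. Merged: [1, 1, 5]
Compare 21 vs 12: take 12 from right. Merged: [1, 1, 5, 12]
Compare 21 vs 20: take 20 from right. Merged: [1, 1, 5, 12, 20]
Compare 21 vs 23: take 21 from left. Merged: [1, 1, 5, 12, 20, 21]
Compare 25 vs 23: take 23 from right. Merged: [1, 1, 5, 12, 20, 21, 23]
Append remaining from left: [25]. Merged: [1, 1, 5, 12, 20, 21, 23, 25]

Final merged array: [1, 1, 5, 12, 20, 21, 23, 25]
Total comparisons: 7

The merged array is [1, 1, 5, 12, 20, 21, 23, 25], requiring 7 comparisons. The merge step runs in O(n) time where n is the total number of elements.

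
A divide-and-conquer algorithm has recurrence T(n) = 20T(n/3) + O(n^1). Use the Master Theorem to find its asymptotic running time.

Master Theorem for T(n) = 20T(n/3) + O(n^1):

a = 20, b = 3, c = 1
log_b(a) = log_3(20) = 2.7268

Case 1: c = 1 < log_3(20) = 2.7268
T(n) = O(n^(log_3 20))

For T(n) = 20T(n/3) + O(n^1): log_3(20) = 2.7268. This is Case 1 of the Master Theorem (c < log_b(a), work dominated by leaves), giving O(n^(log_3 20)).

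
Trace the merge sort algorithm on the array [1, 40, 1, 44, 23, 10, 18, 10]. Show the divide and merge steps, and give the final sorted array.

Merge sort trace:

Split: [1, 40, 1, 44, 23, 10, 18, 10] -> [1, 40, 1, 44] and [23, 10, 18, 10]
  Split: [1, 40, 1, 44] -> [1, 40] and [1, 44]
    Split: [1, 40] -> [1] and [40]
    Merge: [1] + [40] -> [1, 40]
    Split: [1, 44] -> [1] and [44]
    Merge: [1] + [44] -> [1, 44]
  Merge: [1, 40] + [1, 44] -> [1, 1, 40, 44]
  Split: [23, 10, 18, 10] -> [23, 10] and [18, 10]
    Split: [23, 10] -> [23] and [10]
    Merge: [23] + [10] -> [10, 23]
    Split: [18, 10] -> [18] and [10]
    Merge: [18] + [10] -> [10, 18]
  Merge: [10, 23] + [10, 18] -> [10, 10, 18, 23]
Merge: [1, 1, 40, 44] + [10, 10, 18, 23] -> [1, 1, 10, 10, 18, 23, 40, 44]

Final sorted array: [1, 1, 10, 10, 18, 23, 40, 44]

The merge sort proceeds by recursively splitting the array and merging sorted halves.
After all merges, the sorted array is [1, 1, 10, 10, 18, 23, 40, 44].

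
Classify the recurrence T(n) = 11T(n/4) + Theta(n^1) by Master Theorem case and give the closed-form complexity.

Master Theorem for T(n) = 11T(n/4) + O(n^1):

a = 11, b = 4, c = 1
log_b(a) = log_4(11) = 1.7297

Case 1: c = 1 < log_4(11) = 1.7297
T(n) = O(n^(log_4 11))

For T(n) = 11T(n/4) + O(n^1): log_4(11) = 1.7297. This is Case 1 of the Master Theorem (c < log_b(a), work dominated by leaves), giving O(n^(log_4 11)).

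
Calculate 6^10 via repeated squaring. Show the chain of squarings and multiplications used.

Computing 6^10 by squaring (build up from 6^1; each line after the first costs one multiplication):

6^1 = 6
6^2 = (6^1)^2 = 6^2 = 36
6^4 = (6^2)^2 = 36^2 = 1296
6^5 = 6 * 6^4 = 6 * 1296 = 7776
6^10 = (6^5)^2 = 7776^2 = 60466176

Result: 60466176
Multiplications needed: 4 (4 lines after 6^1)

6^10 = 60466176. Using exponentiation by squaring, this requires 4 multiplications. The key idea: if the exponent is even, square the half-power; if odd, multiply by the base once.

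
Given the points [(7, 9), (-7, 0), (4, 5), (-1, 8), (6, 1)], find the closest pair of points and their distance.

Computing all pairwise distances among 5 points:

d((7, 9), (-7, 0)) = 16.6433
d((7, 9), (4, 5)) = 5.0
d((7, 9), (-1, 8)) = 8.0623
d((7, 9), (6, 1)) = 8.0623
d((-7, 0), (4, 5)) = 12.083
d((-7, 0), (-1, 8)) = 10.0
d((-7, 0), (6, 1)) = 13.0384
d((4, 5), (-1, 8)) = 5.831
d((4, 5), (6, 1)) = 4.4721 <-- minimum
d((-1, 8), (6, 1)) = 9.8995

Closest pair: (4, 5) and (6, 1) with distance 4.4721

The closest pair is (4, 5) and (6, 1) with Euclidean distance 4.4721. For 5 points, brute-force pairwise comparison is shown above. For large n, the divide-and-conquer algorithm (sort by x, recurse on halves, check the dividing strip) achieves O(n log n).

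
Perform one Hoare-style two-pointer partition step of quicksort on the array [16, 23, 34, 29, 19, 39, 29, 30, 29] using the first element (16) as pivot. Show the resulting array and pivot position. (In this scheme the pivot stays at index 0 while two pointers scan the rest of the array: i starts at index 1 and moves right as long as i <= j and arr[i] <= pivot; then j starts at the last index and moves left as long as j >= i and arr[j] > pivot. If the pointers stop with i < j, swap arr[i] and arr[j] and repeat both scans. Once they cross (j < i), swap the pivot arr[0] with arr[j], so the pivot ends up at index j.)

Hoare-style two-pointer partition with pivot = 16:

Initial array: [16, 23, 34, 29, 19, 39, 29, 30, 29]

Pointers start at i = 1, j = 8.
i ends at 1, j ends at 0: the pointers have crossed (j < i), so scanning stops.

j = 0, so swapping arr[0] with arr[j] leaves the pivot at position 0: [16, 23, 34, 29, 19, 39, 29, 30, 29]
Pivot position: 0

After partitioning with pivot 16, the array becomes [16, 23, 34, 29, 19, 39, 29, 30, 29]. The pivot is placed at index 0. All elements to the left of the pivot are <= 16, and all elements to the right are > 16.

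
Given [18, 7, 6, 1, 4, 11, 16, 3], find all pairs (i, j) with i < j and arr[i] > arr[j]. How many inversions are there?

Finding inversions in [18, 7, 6, 1, 4, 11, 16, 3]:

(0, 1): arr[0]=18 > arr[1]=7
(0, 2): arr[0]=18 > arr[2]=6
(0, 3): arr[0]=18 > arr[3]=1
(0, 4): arr[0]=18 > arr[4]=4
(0, 5): arr[0]=18 > arr[5]=11
(0, 6): arr[0]=18 > arr[6]=16
(0, 7): arr[0]=18 > arr[7]=3
(1, 2): arr[1]=7 > arr[2]=6
(1, 3): arr[1]=7 > arr[3]=1
(1, 4): arr[1]=7 > arr[4]=4
(1, 7): arr[1]=7 > arr[7]=3
(2, 3): arr[2]=6 > arr[3]=1
(2, 4): arr[2]=6 > arr[4]=4
(2, 7): arr[2]=6 > arr[7]=3
(4, 7): arr[4]=4 > arr[7]=3
(5, 7): arr[5]=11 > arr[7]=3
(6, 7): arr[6]=16 > arr[7]=3

Total inversions: 17

The array has 17 inversion(s): (0,1), (0,2), (0,3), (0,4), (0,5), (0,6), (0,7), (1,2), (1,3), (1,4), (1,7), (2,3), (2,4), (2,7), (4,7), (5,7), (6,7). Each pair (i,j) satisfies i < j and arr[i] > arr[j].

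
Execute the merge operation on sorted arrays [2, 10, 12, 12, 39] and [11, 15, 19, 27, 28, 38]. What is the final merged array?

Merging process:

Compare 2 vs 11: take 2 from left. Merged: [2]
Compare 10 vs 11: take 10 from left. Merged: [2, 10]
Compare 12 vs 11: take 11 from right. Merged: [2, 10, 11]
Compare 12 vs 15: take 12 from left. Merged: [2, 10, 11, 12]
Compare 12 vs 15: take 12 from left. Merged: [2, 10, 11, 12, 12]
Compare 39 vs 15: take 15 from right. Merged: [2, 10, 11, 12, 12, 15]
Compare 39 vs 19: take 19 from right. Merged: [2, 10, 11, 12, 12, 15, 19]
Compare 39 vs 27: take 27 from right. Merged: [2, 10, 11, 12, 12, 15, 19, 27]
Compare 39 vs 28: take 28 from right. Merged: [2, 10, 11, 12, 12, 15, 19, 27, 28]
Compare 39 vs 38: take 38 from right. Merged: [2, 10, 11, 12, 12, 15, 19, 27, 28, 38]
Append remaining from left: [39]. Merged: [2, 10, 11, 12, 12, 15, 19, 27, 28, 38, 39]

Final merged array: [2, 10, 11, 12, 12, 15, 19, 27, 28, 38, 39]
Total comparisons: 10

The merged array is [2, 10, 11, 12, 12, 15, 19, 27, 28, 38, 39], requiring 10 comparisons. The merge step runs in O(n) time where n is the total number of elements.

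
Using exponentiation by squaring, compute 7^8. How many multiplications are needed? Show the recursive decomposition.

Computing 7^8 by squaring (build up from 7^1; each line after the first costs one multiplication):

7^1 = 7
7^2 = (7^1)^2 = 7^2 = 49
7^4 = (7^2)^2 = 49^2 = 2401
7^8 = (7^4)^2 = 2401^2 = 5764801

Result: 5764801
Multiplications needed: 3 (3 lines after 7^1)

7^8 = 5764801. Using exponentiation by squaring, this requires 3 multiplications. The key idea: if the exponent is even, square the half-power; if odd, multiply by the base once.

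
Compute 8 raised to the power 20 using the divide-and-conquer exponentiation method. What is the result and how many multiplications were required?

Computing 8^20 by squaring (build up from 8^1; each line after the first costs one multiplication):

8^1 = 8
8^2 = (8^1)^2 = 8^2 = 64
8^4 = (8^2)^2 = 64^2 = 4096
8^5 = 8 * 8^4 = 8 * 4096 = 32768
8^10 = (8^5)^2 = 32768^2 = 1073741824
8^20 = (8^10)^2 = 1073741824^2 = 1152921504606846976

Result: 1152921504606846976
Multiplications needed: 5 (5 lines after 8^1)

8^20 = 1152921504606846976. Using exponentiation by squaring, this requires 5 multiplications. The key idea: if the exponent is even, square the half-power; if odd, multiply by the base once.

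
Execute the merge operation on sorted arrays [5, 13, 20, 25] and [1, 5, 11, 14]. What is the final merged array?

Merging process:

Compare 5 vs 1: take 1 from right. Merged: [1]
Compare 5 vs 5: take 5 from left. Merged: [1, 5]
Compare 13 vs 5: take 5 from right. Merged: [1, 5, 5]
Compare 13 vs 11: take 11 from right. Merged: [1, 5, 5, 11]
Compare 13 vs 14: take 13 from left. Merged: [1, 5, 5, 11, 13]
Compare 20 vs 14: take 14 from right. Merged: [1, 5, 5, 11, 13, 14]
Append remaining from left: [20, 25]. Merged: [1, 5, 5, 11, 13, 14, 20, 25]

Final merged array: [1, 5, 5, 11, 13, 14, 20, 25]
Total comparisons: 6

The merged array is [1, 5, 5, 11, 13, 14, 20, 25], requiring 6 comparisons. The merge step runs in O(n) time where n is the total number of elements.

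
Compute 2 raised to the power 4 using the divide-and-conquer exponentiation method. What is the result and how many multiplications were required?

Computing 2^4 by squaring (build up from 2^1; each line after the first costs one multiplication):

2^1 = 2
2^2 = (2^1)^2 = 2^2 = 4
2^4 = (2^2)^2 = 4^2 = 16

Result: 16
Multiplications needed: 2 (2 lines after 2^1)

2^4 = 16. Using exponentiation by squaring, this requires 2 multiplications. The key idea: if the exponent is even, square the half-power; if odd, multiply by the base once.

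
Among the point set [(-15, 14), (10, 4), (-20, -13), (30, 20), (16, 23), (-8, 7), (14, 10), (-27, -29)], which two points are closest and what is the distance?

Computing all pairwise distances among 8 points:

d((-15, 14), (10, 4)) = 26.9258
d((-15, 14), (-20, -13)) = 27.4591
d((-15, 14), (30, 20)) = 45.3982
d((-15, 14), (16, 23)) = 32.28
d((-15, 14), (-8, 7)) = 9.8995
d((-15, 14), (14, 10)) = 29.2746
d((-15, 14), (-27, -29)) = 44.643
d((10, 4), (-20, -13)) = 34.4819
d((10, 4), (30, 20)) = 25.6125
d((10, 4), (16, 23)) = 19.9249
d((10, 4), (-8, 7)) = 18.2483
d((10, 4), (14, 10)) = 7.2111 <-- minimum
d((10, 4), (-27, -29)) = 49.5782
d((-20, -13), (30, 20)) = 59.9083
d((-20, -13), (16, 23)) = 50.9117
d((-20, -13), (-8, 7)) = 23.3238
d((-20, -13), (14, 10)) = 41.0488
d((-20, -13), (-27, -29)) = 17.4642
d((30, 20), (16, 23)) = 14.3178
d((30, 20), (-8, 7)) = 40.1622
d((30, 20), (14, 10)) = 18.868
d((30, 20), (-27, -29)) = 75.1665
d((16, 23), (-8, 7)) = 28.8444
d((16, 23), (14, 10)) = 13.1529
d((16, 23), (-27, -29)) = 67.4759
d((-8, 7), (14, 10)) = 22.2036
d((-8, 7), (-27, -29)) = 40.7063
d((14, 10), (-27, -29)) = 56.5862

Closest pair: (10, 4) and (14, 10) with distance 7.2111

The closest pair is (10, 4) and (14, 10) with Euclidean distance 7.2111. For 8 points, brute-force pairwise comparison is shown above. For large n, the divide-and-conquer algorithm (sort by x, recurse on halves, check the dividing strip) achieves O(n log n).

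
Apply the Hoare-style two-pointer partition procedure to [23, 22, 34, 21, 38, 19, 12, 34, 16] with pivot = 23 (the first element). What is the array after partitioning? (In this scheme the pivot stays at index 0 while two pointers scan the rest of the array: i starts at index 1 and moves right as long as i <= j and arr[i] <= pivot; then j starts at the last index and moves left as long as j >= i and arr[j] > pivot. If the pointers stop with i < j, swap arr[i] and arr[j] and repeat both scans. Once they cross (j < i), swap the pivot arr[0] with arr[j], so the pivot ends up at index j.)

Hoare-style two-pointer partition with pivot = 23:

Initial array: [23, 22, 34, 21, 38, 19, 12, 34, 16]

Pointers start at i = 1, j = 8.
i stops at index 2 (arr[2]=34 > 23), j stops at index 8 (arr[8]=16 <= 23): swap arr[2] and arr[8], array becomes [23, 22, 16, 21, 38, 19, 12, 34, 34]
i stops at index 4 (arr[4]=38 > 23), j stops at index 6 (arr[6]=12 <= 23): swap arr[4] and arr[6], array becomes [23, 22, 16, 21, 12, 19, 38, 34, 34]
i ends at 6, j ends at 5: the pointers have crossed (j < i), so scanning stops.

Swap pivot arr[0] with arr[5] to place pivot at position 5: [19, 22, 16, 21, 12, 23, 38, 34, 34]
Pivot position: 5

After partitioning with pivot 23, the array becomes [19, 22, 16, 21, 12, 23, 38, 34, 34]. The pivot is placed at index 5. All elements to the left of the pivot are <= 23, and all elements to the right are > 23.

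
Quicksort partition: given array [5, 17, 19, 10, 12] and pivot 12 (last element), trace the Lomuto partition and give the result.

Lomuto partition with pivot = 12:

Initial array: [5, 17, 19, 10, 12]

arr[0]=5 <= 12: swap with position 0, array becomes [5, 17, 19, 10, 12]
arr[1]=17 > 12: no swap
arr[2]=19 > 12: no swap
arr[3]=10 <= 12: swap with position 1, array becomes [5, 10, 19, 17, 12]

Place pivot at position 2: [5, 10, 12, 17, 19]
Pivot position: 2

After partitioning with pivot 12, the array becomes [5, 10, 12, 17, 19]. The pivot is placed at index 2. All elements to the left of the pivot are <= 12, and all elements to the right are > 12.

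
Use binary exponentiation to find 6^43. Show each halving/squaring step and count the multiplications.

Computing 6^43 by squaring (build up from 6^1; each line after the first costs one multiplication):

6^1 = 6
6^2 = (6^1)^2 = 6^2 = 36
6^4 = (6^2)^2 = 36^2 = 1296
6^5 = 6 * 6^4 = 6 * 1296 = 7776
6^10 = (6^5)^2 = 7776^2 = 60466176
6^20 = (6^10)^2 = 60466176^2 = 3656158440062976
6^21 = 6 * 6^20 = 6 * 3656158440062976 = 21936950640377856
6^42 = (6^21)^2 = 21936950640377856^2 = 481229803398374426442198455156736
6^43 = 6 * 6^42 = 6 * 481229803398374426442198455156736 = 2887378820390246558653190730940416

Result: 2887378820390246558653190730940416
Multiplications needed: 8 (8 lines after 6^1)

6^43 = 2887378820390246558653190730940416. Using exponentiation by squaring, this requires 8 multiplications. The key idea: if the exponent is even, square the half-power; if odd, multiply by the base once.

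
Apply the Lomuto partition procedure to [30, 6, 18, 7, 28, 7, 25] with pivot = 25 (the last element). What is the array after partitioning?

Lomuto partition with pivot = 25:

Initial array: [30, 6, 18, 7, 28, 7, 25]

arr[0]=30 > 25: no swap
arr[1]=6 <= 25: swap with position 0, array becomes [6, 30, 18, 7, 28, 7, 25]
arr[2]=18 <= 25: swap with position 1, array becomes [6, 18, 30, 7, 28, 7, 25]
arr[3]=7 <= 25: swap with position 2, array becomes [6, 18, 7, 30, 28, 7, 25]
arr[4]=28 > 25: no swap
arr[5]=7 <= 25: swap with position 3, array becomes [6, 18, 7, 7, 28, 30, 25]

Place pivot at position 4: [6, 18, 7, 7, 25, 30, 28]
Pivot position: 4

After partitioning with pivot 25, the array becomes [6, 18, 7, 7, 25, 30, 28]. The pivot is placed at index 4. All elements to the left of the pivot are <= 25, and all elements to the right are > 25.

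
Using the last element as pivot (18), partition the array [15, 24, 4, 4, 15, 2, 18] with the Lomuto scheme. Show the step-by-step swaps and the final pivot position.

Lomuto partition with pivot = 18:

Initial array: [15, 24, 4, 4, 15, 2, 18]

arr[0]=15 <= 18: swap with position 0, array becomes [15, 24, 4, 4, 15, 2, 18]
arr[1]=24 > 18: no swap
arr[2]=4 <= 18: swap with position 1, array becomes [15, 4, 24, 4, 15, 2, 18]
arr[3]=4 <= 18: swap with position 2, array becomes [15, 4, 4, 24, 15, 2, 18]
arr[4]=15 <= 18: swap with position 3, array becomes [15, 4, 4, 15, 24, 2, 18]
arr[5]=2 <= 18: swap with position 4, array becomes [15, 4, 4, 15, 2, 24, 18]

Place pivot at position 5: [15, 4, 4, 15, 2, 18, 24]
Pivot position: 5

After partitioning with pivot 18, the array becomes [15, 4, 4, 15, 2, 18, 24]. The pivot is placed at index 5. All elements to the left of the pivot are <= 18, and all elements to the right are > 18.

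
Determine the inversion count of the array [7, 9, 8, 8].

Finding inversions in [7, 9, 8, 8]:

(1, 2): arr[1]=9 > arr[2]=8
(1, 3): arr[1]=9 > arr[3]=8

Total inversions: 2

The array has 2 inversion(s): (1,2), (1,3). Each pair (i,j) satisfies i < j and arr[i] > arr[j].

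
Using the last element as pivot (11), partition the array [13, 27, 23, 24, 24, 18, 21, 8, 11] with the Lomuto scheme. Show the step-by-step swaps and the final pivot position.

Lomuto partition with pivot = 11:

Initial array: [13, 27, 23, 24, 24, 18, 21, 8, 11]

arr[0]=13 > 11: no swap
arr[1]=27 > 11: no swap
arr[2]=23 > 11: no swap
arr[3]=24 > 11: no swap
arr[4]=24 > 11: no swap
arr[5]=18 > 11: no swap
arr[6]=21 > 11: no swap
arr[7]=8 <= 11: swap with position 0, array becomes [8, 27, 23, 24, 24, 18, 21, 13, 11]

Place pivot at position 1: [8, 11, 23, 24, 24, 18, 21, 13, 27]
Pivot position: 1

After partitioning with pivot 11, the array becomes [8, 11, 23, 24, 24, 18, 21, 13, 27]. The pivot is placed at index 1. All elements to the left of the pivot are <= 11, and all elements to the right are > 11.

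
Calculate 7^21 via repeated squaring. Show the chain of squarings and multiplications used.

Computing 7^21 by squaring (build up from 7^1; each line after the first costs one multiplication):

7^1 = 7
7^2 = (7^1)^2 = 7^2 = 49
7^4 = (7^2)^2 = 49^2 = 2401
7^5 = 7 * 7^4 = 7 * 2401 = 16807
7^10 = (7^5)^2 = 16807^2 = 282475249
7^20 = (7^10)^2 = 282475249^2 = 79792266297612001
7^21 = 7 * 7^20 = 7 * 79792266297612001 = 558545864083284007

Result: 558545864083284007
Multiplications needed: 6 (6 lines after 7^1)

7^21 = 558545864083284007. Using exponentiation by squaring, this requires 6 multiplications. The key idea: if the exponent is even, square the half-power; if odd, multiply by the base once.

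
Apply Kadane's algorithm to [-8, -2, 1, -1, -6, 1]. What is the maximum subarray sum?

Using Kadane's algorithm on [-8, -2, 1, -1, -6, 1]:

Scanning through the array:
Position 1 (value -2): max_ending_here = -2, max_so_far = -2
Position 2 (value 1): max_ending_here = 1, max_so_far = 1
Position 3 (value -1): max_ending_here = 0, max_so_far = 1
Position 4 (value -6): max_ending_here = -6, max_so_far = 1
Position 5 (value 1): max_ending_here = 1, max_so_far = 1

Maximum subarray: [1]
Maximum sum: 1

The maximum subarray is [1] with sum 1. This subarray runs from index 2 to index 2.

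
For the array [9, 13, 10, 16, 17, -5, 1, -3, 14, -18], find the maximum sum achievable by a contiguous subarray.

Using Kadane's algorithm on [9, 13, 10, 16, 17, -5, 1, -3, 14, -18]:

Scanning through the array:
Position 1 (value 13): max_ending_here = 22, max_so_far = 22
Position 2 (value 10): max_ending_here = 32, max_so_far = 32
Position 3 (value 16): max_ending_here = 48, max_so_far = 48
Position 4 (value 17): max_ending_here = 65, max_so_far = 65
Position 5 (value -5): max_ending_here = 60, max_so_far = 65
Position 6 (value 1): max_ending_here = 61, max_so_far = 65
Position 7 (value -3): max_ending_here = 58, max_so_far = 65
Position 8 (value 14): max_ending_here = 72, max_so_far = 72
Position 9 (value -18): max_ending_here = 54, max_so_far = 72

Maximum subarray: [9, 13, 10, 16, 17, -5, 1, -3, 14]
Maximum sum: 72

The maximum subarray is [9, 13, 10, 16, 17, -5, 1, -3, 14] with sum 72. This subarray runs from index 0 to index 8.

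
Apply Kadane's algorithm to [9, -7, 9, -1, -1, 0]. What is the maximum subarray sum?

Using Kadane's algorithm on [9, -7, 9, -1, -1, 0]:

Scanning through the array:
Position 1 (value -7): max_ending_here = 2, max_so_far = 9
Position 2 (value 9): max_ending_here = 11, max_so_far = 11
Position 3 (value -1): max_ending_here = 10, max_so_far = 11
Position 4 (value -1): max_ending_here = 9, max_so_far = 11
Position 5 (value 0): max_ending_here = 9, max_so_far = 11

Maximum subarray: [9, -7, 9]
Maximum sum: 11

The maximum subarray is [9, -7, 9] with sum 11. This subarray runs from index 0 to index 2.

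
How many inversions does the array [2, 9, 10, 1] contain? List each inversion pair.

Finding inversions in [2, 9, 10, 1]:

(0, 3): arr[0]=2 > arr[3]=1
(1, 3): arr[1]=9 > arr[3]=1
(2, 3): arr[2]=10 > arr[3]=1

Total inversions: 3

The array has 3 inversion(s): (0,3), (1,3), (2,3). Each pair (i,j) satisfies i < j and arr[i] > arr[j].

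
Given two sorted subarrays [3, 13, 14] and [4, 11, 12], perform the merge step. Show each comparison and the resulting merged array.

Merging process:

Compare 3 vs 4: take 3 from left. Merged: [3]
Compare 13 vs 4: take 4 from right. Merged: [3, 4]
Compare 13 vs 11: take 11 from right. Merged: [3, 4, 11]
Compare 13 vs 12: take 12 from right. Merged: [3, 4, 11, 12]
Append remaining from left: [13, 14]. Merged: [3, 4, 11, 12, 13, 14]

Final merged array: [3, 4, 11, 12, 13, 14]
Total comparisons: 4

The merged array is [3, 4, 11, 12, 13, 14], requiring 4 comparisons. The merge step runs in O(n) time where n is the total number of elements.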